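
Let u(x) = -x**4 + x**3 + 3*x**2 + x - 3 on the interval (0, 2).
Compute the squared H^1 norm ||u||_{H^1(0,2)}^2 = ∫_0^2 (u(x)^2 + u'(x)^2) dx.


||u||_{H^1}^2 = 15928/315

The H^1 norm (squared) on an interval (0, L) is
  ||u||_{H^1}^2 = ∫_0^L u(x)^2 dx + ∫_0^L u'(x)^2 dx.
Compute u'(x) = -4*x**3 + 3*x**2 + 6*x + 1.
Then u(x)^2 = x**8 - 2*x**7 - 5*x**6 + 4*x**5 + 17*x**4 - 17*x**2 - 6*x + 9 and u'(x)^2 = 16*x**6 - 24*x**5 - 39*x**4 + 28*x**3 + 42*x**2 + 12*x + 1.
Integrate each monomial from 0 to 2 using ∫_0^2 c·x^n dx = c·2^(n+1)/(n+1):
  ∫_0^2 u(x)^2 dx = ∫_0^2 (x^8 - 2*x^7 - 5*x^6 + 4*x^5 + 17*x^4 - 17*x^2 - 6*x + 9) dx. Term by term:
    ∫_0^2 x^8 dx = 512/9;  ∫_0^2 -2*x^7 dx = -64;  ∫_0^2 -5*x^6 dx = -640/7;
    ∫_0^2 4*x^5 dx = 128/3;  ∫_0^2 17*x^4 dx = 544/5;  ∫_0^2 -17*x^2 dx = -136/3;
    ∫_0^2 -6*x dx = -12;  ∫_0^2 9 dx = 18.
  Sum: 512/9 − 64 − 640/7 + 128/3 + 544/5 − 136/3 − 12 + 18 = 4282/315.
  ∫_0^2 u'(x)^2 dx = ∫_0^2 (16*x^6 - 24*x^5 - 39*x^4 + 28*x^3 + 42*x^2 + 12*x + 1) dx. Term by term:
    ∫_0^2 16*x^6 dx = 2048/7;  ∫_0^2 -24*x^5 dx = -256;  ∫_0^2 -39*x^4 dx = -1248/5;
    ∫_0^2 28*x^3 dx = 112;  ∫_0^2 42*x^2 dx = 112;  ∫_0^2 12*x dx = 24;
    ∫_0^2 1 dx = 2.
  Sum: 2048/7 − 256 − 1248/5 + 112 + 112 + 24 + 2 = 1294/35.
Adding: ||u||_{H^1}^2 = 4282/315 + 1294/35 = 15928/315.


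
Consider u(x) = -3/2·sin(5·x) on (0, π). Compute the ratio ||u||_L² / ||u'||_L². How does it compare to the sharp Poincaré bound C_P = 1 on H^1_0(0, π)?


||u||_L² / ||u'||_L² = 1/5 < C_P = 1.

u(x) = -3/2·sin(5·x), so u'(x) = -15*cos(5*x)/2.
Writing u(x) = A·sin(kπx/L) with A = -3/2 and k = 5, use ∫_0^L sin²(kπx/L) dx = L/2 and ∫_0^L cos²(kπx/L) dx = L/2.
u² = 9/4·sin²(5·x) and (u')² = 225/4·cos²(5·x), and each of sin², cos² integrates to L/2 = π/2 over (0, π).
∫_0^π u² dx = 9*π/8, so ||u||_L² = 3*sqrt(2)*sqrt(π)/4.
∫_0^π (u')² dx = 225*π/8, so ||u'||_L² = 15*sqrt(2)*sqrt(π)/4.
Ratio ||u||_L² / ||u'||_L² = 1/5.
Sharp Poincaré constant on H^1_0(0, π) is C_P = L/π = 1, achieved by sin(x).
This is the k = 5 harmonic; the ratio L/(kπ) is strictly less than C_P = L/π, consistent with the sharp inequality ||u||_L² ≤ C_P ||u'||_L².


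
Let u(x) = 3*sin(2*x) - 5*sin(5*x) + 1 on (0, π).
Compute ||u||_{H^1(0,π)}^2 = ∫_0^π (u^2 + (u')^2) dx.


||u||_{H^1(0,π)}^2 = -4 + 697*π/2

u'(x) = 6*cos(2*x) - 25*cos(5*x).
Expand u² and (u')² and integrate term by term on (0, π), using: for integers n ≥ 1, ∫_0^π sin²(nx) dx = ∫_0^π cos²(nx) dx = π/2; for n ≠ n', ∫_0^π sin(nx)sin(n'x) dx = ∫_0^π cos(nx)cos(n'x) dx = 0; and by product-to-sum, ∫_0^π sin(nx)cos(n'x) dx = ½∫_0^π [sin((n+n')x) + sin((n−n')x)] dx, which is 0 when n+n' is even and 2n/(n²−n'²) when n+n' is odd (it need not vanish on (0, π)). For the constant mode: ∫_0^π 1 dx = π, ∫_0^π cos(nx) dx = 0, ∫_0^π sin(nx) dx = (1−(−1)^n)/n.
  u² squared terms: (1)²·∫1 dx = 1·π = π;  (-5)²·∫sin(5x)² dx = 25·π/2 = 25*π/2;  (3)²·∫sin(2x)² dx = 9·π/2 = 9*π/2.
  u² cross terms: 2·(1)·(-5)·∫1·sin(5x) dx = -10·(2/5) = -4;  2·(1)·(3)·∫1·sin(2x) dx = 6·(0) = 0;  2·(-5)·(3)·∫sin(5x)·sin(2x) dx = -30·(0) = 0.
  So ∫_0^π u² dx = π + 25*π/2 + 9*π/2 − 4 + 0 + 0 = -4 + 18*π.
  (u')² squared terms: (-25)²·∫cos(5x)² dx = 625·π/2 = 625*π/2;  (6)²·∫cos(2x)² dx = 36·π/2 = 18*π.
  (u')² cross terms: 2·(-25)·(6)·∫cos(5x)·cos(2x) dx = -300·(0) = 0.
  So ∫_0^π (u')² dx = 625*π/2 + 18*π + 0 = 661*π/2.
||u||_{H^1}^2 = (-4 + 18*π) + (661*π/2) = -4 + 697*π/2.


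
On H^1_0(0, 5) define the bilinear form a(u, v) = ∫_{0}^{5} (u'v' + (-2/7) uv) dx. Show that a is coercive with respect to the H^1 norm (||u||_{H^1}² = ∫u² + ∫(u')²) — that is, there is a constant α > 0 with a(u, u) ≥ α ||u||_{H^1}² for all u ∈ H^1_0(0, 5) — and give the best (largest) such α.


α = (-50/7 + π^2)/(π^2 + 25)

Coercivity of a(·,·) on H^1_0(0, 5) means a(u, u) ≥ α ||u||_{H^1}² for every u ∈ H^1_0.
The interval has length L = 5, and Poincaré/coercivity depend only on L. Here a(u, u) = ∫(u')² + (-2/7)·∫u².
Here c = -2/7 < 0 with |c| < (π/L)² = π^2/25, so coercivity still holds. The condition a(u,u) ≥ α||u||_{H^1}² reads (1−α)∫(u')² ≥ (α−c)∫u². Any admissible α is ≤ 1 (rapidly oscillating u have ∫u²/∫(u')² → 0), and α = 1 would force 0 ≥ (1−c)∫u², impossible since c < 1; so 1−α > 0. By the sharp Poincaré inequality on H^1_0 of an interval of length L, ∫(u')² ≥ (π/L)²∫u² with equality for the first sine mode sin(π(x−x₀)/L) (x₀ the left endpoint), so the inequality holds for all u iff (1−α)(π/L)² ≥ α − c, i.e. α ≤ ((π/L)² + c)/((π/L)² + 1) = (1 + c(L/π)²)/(1 + (L/π)²). (Direct route, valid since c ≤ 0: Poincaré gives c∫u² ≥ c(L/π)²∫(u')², so a(u,u) ≥ (1 + c(L/π)²)∫(u')², while ||u||_{H^1}² ≤ (1 + (L/π)²)∫(u')²; dividing yields the same α.) With (π/L)² = π^2/25 and c = -2/7, the largest admissible constant is α = ((π/L)² + c)/((π/L)² + 1).
Simplifying, α = (-50/7 + π^2)/(π^2 + 25).


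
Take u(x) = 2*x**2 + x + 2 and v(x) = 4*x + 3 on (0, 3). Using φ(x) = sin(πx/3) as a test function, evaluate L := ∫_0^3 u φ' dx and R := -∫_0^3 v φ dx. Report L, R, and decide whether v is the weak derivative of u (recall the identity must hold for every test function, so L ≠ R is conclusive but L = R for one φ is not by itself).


LHS = -42/π, RHS = -54/π. No, v is not the weak derivative of u.

u(x) = 2*x**2 + x + 2, classical derivative u'(x) = 4*x + 1.
φ(x) = sin(πx/3), so φ'(x) = π*cos(π*x/3)/3.
Note φ(0) = φ(3) = 0, so the boundary term u·φ vanishes.
LHS = ∫_0^3 u(x) φ'(x) dx = ∫_0^3 (2*π*x^2*cos(π*x/3)/3 + π*x*cos(π*x/3)/3 + 2*π*cos(π*x/3)/3) dx. Term by term:
  ∫_0^3 2*π*cos(π*x/3)/3 dx = 0;  ∫_0^3 π*x*cos(π*x/3)/3 dx = -6/π;  ∫_0^3 2*π*x^2*cos(π*x/3)/3 dx = -36/π.
Sum: 0 − 6/π − 36/π = -42/π.
So LHS = -42/π.
∫_0^3 v(x) φ(x) dx = ∫_0^3 (4*x*sin(π*x/3) + 3*sin(π*x/3)) dx. Term by term:
  ∫_0^3 3*sin(π*x/3) dx = 18/π;  ∫_0^3 4*x*sin(π*x/3) dx = 36/π.
Sum: 18/π + 36/π = 54/π.
So RHS = -∫_0^3 v(x) φ(x) dx = -54/π.
LHS − RHS = 12/π ≠ 0, so the identity fails.
(For a valid weak derivative the identity must hold for EVERY test function, in particular this one. The failure shows v is NOT the weak derivative of u.)
Correct weak derivative would be u'(x) = 4*x + 1.


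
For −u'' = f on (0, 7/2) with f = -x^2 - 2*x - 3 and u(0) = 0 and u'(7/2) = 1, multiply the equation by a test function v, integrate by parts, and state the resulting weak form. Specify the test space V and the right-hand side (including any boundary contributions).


V = {v ∈ H^1(0, 7/2) : v(0) = 0} (test functions vanish at x = 0 where u is specified); weak form: ∫_0^7/2 u'v' dx = ∫_0^7/2 (-x^2 - 2*x - 3) v dx + v(7/2) for all v ∈ V.

Multiply both sides by a test function v and integrate from 0 to 7/2:
  ∫_0^7/2 −u''(x) v(x) dx = ∫_0^7/2 f(x) v(x) dx.
Integrate the LHS by parts once:
  ∫_0^7/2 −u'' v dx = −[u'(x) v(x)]_0^7/2 + ∫_0^7/2 u'(x) v'(x) dx.
Thus ∫_0^7/2 u'(x) v'(x) dx = ∫_0^7/2 f(x) v(x) dx + [u'(x) v(x)]_0^7/2.
Choose V so that boundary terms are either known or forced to vanish.
Mixed BC: u(0) = 0 (Dirichlet) and u'(7/2) = 1 (Neumann). Define V = {v ∈ H^1(0, 7/2) : v(0) = 0}. Then [u' v]_0^7/2 = u'(7/2)·v(7/2) − u'(0)·0 = v(7/2).
Weak formulation: find u (satisfying any essential BC) such that ∫_0^7/2 u'(x) v'(x) dx = ∫_0^7/2 f v dx + v(7/2) for all v ∈ V (Dirichlet at 0 absorbed into V; Neumann datum at x = 7/2 contributes the boundary term).
Substituting f(x) = -x^2 - 2*x - 3, the right-hand side is ∫_0^7/2 (-x^2 - 2*x - 3) v dx + v(7/2).


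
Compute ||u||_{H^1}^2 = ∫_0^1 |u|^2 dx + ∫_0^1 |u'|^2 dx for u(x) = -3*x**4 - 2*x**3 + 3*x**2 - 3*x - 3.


||u||_{H^1}^2 = 2127/35

The H^1 norm (squared) on an interval (0, L) is
  ||u||_{H^1}^2 = ∫_0^L u(x)^2 dx + ∫_0^L u'(x)^2 dx.
Compute u'(x) = -12*x**3 - 6*x**2 + 6*x - 3.
Then u(x)^2 = 9*x**8 + 12*x**7 - 14*x**6 + 6*x**5 + 39*x**4 - 6*x**3 - 9*x**2 + 18*x + 9 and u'(x)^2 = 144*x**6 + 144*x**5 - 108*x**4 + 72*x**2 - 36*x + 9.
Integrate each monomial from 0 to 1 using ∫_0^1 c·x^n dx = c·1^(n+1)/(n+1):
  ∫_0^1 u(x)^2 dx = ∫_0^1 (9*x^8 + 12*x^7 - 14*x^6 + 6*x^5 + 39*x^4 - 6*x^3 - 9*x^2 + 18*x + 9) dx. Term by term:
    ∫_0^1 9*x^8 dx = 1;  ∫_0^1 12*x^7 dx = 3/2;  ∫_0^1 -14*x^6 dx = -2;
    ∫_0^1 6*x^5 dx = 1;  ∫_0^1 39*x^4 dx = 39/5;  ∫_0^1 -6*x^3 dx = -3/2;
    ∫_0^1 -9*x^2 dx = -3;  ∫_0^1 18*x dx = 9;  ∫_0^1 9 dx = 9.
  Sum: 1 + 3/2 − 2 + 1 + 39/5 − 3/2 − 3 + 9 + 9 = 114/5.
  ∫_0^1 u'(x)^2 dx = ∫_0^1 (144*x^6 + 144*x^5 - 108*x^4 + 72*x^2 - 36*x + 9) dx. Term by term:
    ∫_0^1 144*x^6 dx = 144/7;  ∫_0^1 144*x^5 dx = 24;  ∫_0^1 -108*x^4 dx = -108/5;
    ∫_0^1 72*x^2 dx = 24;  ∫_0^1 -36*x dx = -18;  ∫_0^1 9 dx = 9.
  Sum: 144/7 + 24 − 108/5 + 24 − 18 + 9 = 1329/35.
Adding: ||u||_{H^1}^2 = 114/5 + 1329/35 = 2127/35.


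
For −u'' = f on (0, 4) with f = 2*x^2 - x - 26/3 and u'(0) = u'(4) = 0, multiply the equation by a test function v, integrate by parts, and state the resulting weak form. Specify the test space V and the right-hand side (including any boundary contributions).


V = H^1(0, 4) (no boundary constraint on v; u is determined up to an additive constant); weak form: ∫_0^4 u'v' dx = ∫_0^4 (2*x^2 - x - 26/3) v dx for all v ∈ V.

Multiply both sides by a test function v and integrate from 0 to 4:
  ∫_0^4 −u''(x) v(x) dx = ∫_0^4 f(x) v(x) dx.
Integrate the LHS by parts once:
  ∫_0^4 −u'' v dx = −[u'(x) v(x)]_0^4 + ∫_0^4 u'(x) v'(x) dx.
Thus ∫_0^4 u'(x) v'(x) dx = ∫_0^4 f(x) v(x) dx + [u'(x) v(x)]_0^4.
Choose V so that boundary terms are either known or forced to vanish.
u has homogeneous Neumann: u'(0) = u'(4) = 0. So [u' v]_0^4 = 0·v(4) − 0·v(0) = 0 for any v; take V = H^1(0, 4).
Weak formulation: find u (satisfying any essential BC) such that ∫_0^4 u'(x) v'(x) dx = ∫_0^4 f v dx for all v ∈ V (homogeneous Neumann, so boundary terms vanish).
Substituting f(x) = 2*x^2 - x - 26/3, the right-hand side is ∫_0^4 (2*x^2 - x - 26/3) v dx.
Compatibility check (pure Neumann): taking v ≡ 1 ∈ V gives 0 = ∫_0^4 f dx + (0) − (0), i.e. ∫_0^4 f dx must equal u'(0) − u'(4) = 0. Indeed ∫_0^4 (2*x^2 - x - 26/3) dx = 0, so the data are compatible. The solution is then unique only up to an additive constant (fix it e.g. by requiring ∫_0^4 u dx = 0).


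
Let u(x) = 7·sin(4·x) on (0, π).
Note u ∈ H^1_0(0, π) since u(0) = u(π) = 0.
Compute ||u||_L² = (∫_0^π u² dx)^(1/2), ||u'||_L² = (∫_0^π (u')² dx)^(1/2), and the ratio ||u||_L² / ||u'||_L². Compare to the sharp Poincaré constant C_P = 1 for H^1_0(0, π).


||u||_L² / ||u'||_L² = 1/4 < C_P = 1.

u(x) = 7·sin(4·x), so u'(x) = 28*cos(4*x).
Writing u(x) = A·sin(kπx/L) with A = 7 and k = 4, use ∫_0^L sin²(kπx/L) dx = L/2 and ∫_0^L cos²(kπx/L) dx = L/2.
u² = 49·sin²(4·x) and (u')² = 784·cos²(4·x), and each of sin², cos² integrates to L/2 = π/2 over (0, π).
∫_0^π u² dx = 49*π/2, so ||u||_L² = 7*sqrt(2)*sqrt(π)/2.
∫_0^π (u')² dx = 392*π, so ||u'||_L² = 14*sqrt(2)*sqrt(π).
Ratio ||u||_L² / ||u'||_L² = 1/4.
Sharp Poincaré constant on H^1_0(0, π) is C_P = L/π = 1, achieved by sin(x).
This is the k = 4 harmonic; the ratio L/(kπ) is strictly less than C_P = L/π, consistent with the sharp inequality ||u||_L² ≤ C_P ||u'||_L².


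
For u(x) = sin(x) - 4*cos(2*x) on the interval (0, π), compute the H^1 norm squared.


||u||_{H^1(0,π)}^2 = 80/3 + 41*π

u'(x) = 8*sin(2*x) + cos(x).
Expand u² and (u')² and integrate term by term on (0, π), using: for integers n ≥ 1, ∫_0^π sin²(nx) dx = ∫_0^π cos²(nx) dx = π/2; for n ≠ n', ∫_0^π sin(nx)sin(n'x) dx = ∫_0^π cos(nx)cos(n'x) dx = 0; and by product-to-sum, ∫_0^π sin(nx)cos(n'x) dx = ½∫_0^π [sin((n+n')x) + sin((n−n')x)] dx, which is 0 when n+n' is even and 2n/(n²−n'²) when n+n' is odd (it need not vanish on (0, π)).
  u² squared terms: (-4)²·∫cos(2x)² dx = 16·π/2 = 8*π;  (1)²·∫sin(x)² dx = 1·π/2 = π/2.
  u² cross terms: 2·(-4)·(1)·∫cos(2x)·sin(x) dx = -8·(-2/3) = 16/3.
  So ∫_0^π u² dx = 8*π + π/2 + 16/3 = 16/3 + 17*π/2.
  (u')² squared terms: (8)²·∫sin(2x)² dx = 64·π/2 = 32*π;  (1)²·∫cos(x)² dx = 1·π/2 = π/2.
  (u')² cross terms: 2·(8)·(1)·∫sin(2x)·cos(x) dx = 16·(4/3) = 64/3.
  So ∫_0^π (u')² dx = 32*π + π/2 + 64/3 = 64/3 + 65*π/2.
||u||_{H^1}^2 = (16/3 + 17*π/2) + (64/3 + 65*π/2) = 80/3 + 41*π.


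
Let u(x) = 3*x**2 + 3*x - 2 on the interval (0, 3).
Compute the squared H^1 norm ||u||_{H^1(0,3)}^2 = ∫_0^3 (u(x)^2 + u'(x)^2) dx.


||u||_{H^1}^2 = 12459/10

The H^1 norm (squared) on an interval (0, L) is
  ||u||_{H^1}^2 = ∫_0^L u(x)^2 dx + ∫_0^L u'(x)^2 dx.
Compute u'(x) = 6*x + 3.
Then u(x)^2 = 9*x**4 + 18*x**3 - 3*x**2 - 12*x + 4 and u'(x)^2 = 36*x**2 + 36*x + 9.
Integrate each monomial from 0 to 3 using ∫_0^3 c·x^n dx = c·3^(n+1)/(n+1):
  ∫_0^3 u(x)^2 dx = ∫_0^3 (9*x^4 + 18*x^3 - 3*x^2 - 12*x + 4) dx. Term by term:
    ∫_0^3 9*x^4 dx = 2187/5;  ∫_0^3 18*x^3 dx = 729/2;  ∫_0^3 -3*x^2 dx = -27;
    ∫_0^3 -12*x dx = -54;  ∫_0^3 4 dx = 12.
  Sum: 2187/5 + 729/2 − 27 − 54 + 12 = 7329/10.
  ∫_0^3 u'(x)^2 dx = ∫_0^3 (36*x^2 + 36*x + 9) dx. Term by term:
    ∫_0^3 36*x^2 dx = 324;  ∫_0^3 36*x dx = 162;  ∫_0^3 9 dx = 27.
  Sum: 324 + 162 + 27 = 513.
Adding: ||u||_{H^1}^2 = 7329/10 + 513 = 12459/10.


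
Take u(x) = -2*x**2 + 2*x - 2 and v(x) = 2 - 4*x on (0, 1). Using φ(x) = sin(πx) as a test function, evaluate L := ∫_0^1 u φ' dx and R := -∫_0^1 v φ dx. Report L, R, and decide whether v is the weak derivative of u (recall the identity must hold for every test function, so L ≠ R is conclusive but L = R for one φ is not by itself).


LHS = 0, RHS = 0. Yes, v = u' weakly.

u(x) = -2*x**2 + 2*x - 2, classical derivative u'(x) = 2 - 4*x.
φ(x) = sin(πx), so φ'(x) = π*cos(π*x).
Note φ(0) = φ(1) = 0, so the boundary term u·φ vanishes.
LHS = ∫_0^1 u(x) φ'(x) dx = ∫_0^1 (-2*π*x^2*cos(π*x) + 2*π*x*cos(π*x) - 2*π*cos(π*x)) dx. Term by term:
  ∫_0^1 -2*π*cos(π*x) dx = 0;  ∫_0^1 -2*π*x^2*cos(π*x) dx = 4/π;  ∫_0^1 2*π*x*cos(π*x) dx = -4/π.
Sum: 0 + 4/π − 4/π = 0.
So LHS = 0.
∫_0^1 v(x) φ(x) dx = ∫_0^1 (-4*x*sin(π*x) + 2*sin(π*x)) dx. Term by term:
  ∫_0^1 2*sin(π*x) dx = 4/π;  ∫_0^1 -4*x*sin(π*x) dx = -4/π.
Sum: 4/π − 4/π = 0.
So RHS = -∫_0^1 v(x) φ(x) dx = 0.
LHS = RHS, so the identity holds for this test φ.
Moreover u is smooth here and v(x) = u'(x) = 2 - 4*x pointwise, so the identity holds for every test function. Hence v is the weak derivative of u.


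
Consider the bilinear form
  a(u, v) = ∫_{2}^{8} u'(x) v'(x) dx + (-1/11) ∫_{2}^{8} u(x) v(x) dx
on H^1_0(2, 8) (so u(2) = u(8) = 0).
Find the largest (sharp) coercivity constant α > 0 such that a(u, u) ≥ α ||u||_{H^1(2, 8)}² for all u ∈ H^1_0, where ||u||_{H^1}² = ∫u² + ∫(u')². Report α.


α = (-36/11 + π^2)/(π^2 + 36)

Coercivity of a(·,·) on H^1_0(2, 8) means a(u, u) ≥ α ||u||_{H^1}² for every u ∈ H^1_0.
The interval has length L = 6, and Poincaré/coercivity depend only on L. Here a(u, u) = ∫(u')² + (-1/11)·∫u².
Here c = -1/11 < 0 with |c| < (π/L)² = π^2/36, so coercivity still holds. The condition a(u,u) ≥ α||u||_{H^1}² reads (1−α)∫(u')² ≥ (α−c)∫u². Any admissible α is ≤ 1 (rapidly oscillating u have ∫u²/∫(u')² → 0), and α = 1 would force 0 ≥ (1−c)∫u², impossible since c < 1; so 1−α > 0. By the sharp Poincaré inequality on H^1_0 of an interval of length L, ∫(u')² ≥ (π/L)²∫u² with equality for the first sine mode sin(π(x−x₀)/L) (x₀ the left endpoint), so the inequality holds for all u iff (1−α)(π/L)² ≥ α − c, i.e. α ≤ ((π/L)² + c)/((π/L)² + 1) = (1 + c(L/π)²)/(1 + (L/π)²). (Direct route, valid since c ≤ 0: Poincaré gives c∫u² ≥ c(L/π)²∫(u')², so a(u,u) ≥ (1 + c(L/π)²)∫(u')², while ||u||_{H^1}² ≤ (1 + (L/π)²)∫(u')²; dividing yields the same α.) With (π/L)² = π^2/36 and c = -1/11, the largest admissible constant is α = ((π/L)² + c)/((π/L)² + 1).
Simplifying, α = (-36/11 + π^2)/(π^2 + 36).


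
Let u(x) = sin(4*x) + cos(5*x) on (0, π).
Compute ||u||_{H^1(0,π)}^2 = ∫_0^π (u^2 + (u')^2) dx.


||u||_{H^1(0,π)}^2 = -416/9 + 43*π/2

u'(x) = -5*sin(5*x) + 4*cos(4*x).
Expand u² and (u')² and integrate term by term on (0, π), using: for integers n ≥ 1, ∫_0^π sin²(nx) dx = ∫_0^π cos²(nx) dx = π/2; for n ≠ n', ∫_0^π sin(nx)sin(n'x) dx = ∫_0^π cos(nx)cos(n'x) dx = 0; and by product-to-sum, ∫_0^π sin(nx)cos(n'x) dx = ½∫_0^π [sin((n+n')x) + sin((n−n')x)] dx, which is 0 when n+n' is even and 2n/(n²−n'²) when n+n' is odd (it need not vanish on (0, π)).
  u² squared terms: (1)²·∫cos(5x)² dx = 1·π/2 = π/2;  (1)²·∫sin(4x)² dx = 1·π/2 = π/2.
  u² cross terms: 2·(1)·(1)·∫cos(5x)·sin(4x) dx = 2·(-8/9) = -16/9.
  So ∫_0^π u² dx = π/2 + π/2 − 16/9 = -16/9 + π.
  (u')² squared terms: (-5)²·∫sin(5x)² dx = 25·π/2 = 25*π/2;  (4)²·∫cos(4x)² dx = 16·π/2 = 8*π.
  (u')² cross terms: 2·(-5)·(4)·∫sin(5x)·cos(4x) dx = -40·(10/9) = -400/9.
  So ∫_0^π (u')² dx = 25*π/2 + 8*π − 400/9 = -400/9 + 41*π/2.
||u||_{H^1}^2 = (-16/9 + π) + (-400/9 + 41*π/2) = -416/9 + 43*π/2.


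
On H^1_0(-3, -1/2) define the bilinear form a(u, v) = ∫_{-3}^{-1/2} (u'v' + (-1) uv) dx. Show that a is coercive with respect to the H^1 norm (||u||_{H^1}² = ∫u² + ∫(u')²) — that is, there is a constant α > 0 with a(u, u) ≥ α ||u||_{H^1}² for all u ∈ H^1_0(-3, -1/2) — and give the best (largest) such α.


α = (-25 + 4*π^2)/(25 + 4*π^2)

Coercivity of a(·,·) on H^1_0(-3, -1/2) means a(u, u) ≥ α ||u||_{H^1}² for every u ∈ H^1_0.
The interval has length L = 5/2, and Poincaré/coercivity depend only on L. Here a(u, u) = ∫(u')² + (-1)·∫u².
Here c = -1 < 0 with |c| < (π/L)² = 4*π^2/25, so coercivity still holds. The condition a(u,u) ≥ α||u||_{H^1}² reads (1−α)∫(u')² ≥ (α−c)∫u². Any admissible α is ≤ 1 (rapidly oscillating u have ∫u²/∫(u')² → 0), and α = 1 would force 0 ≥ (1−c)∫u², impossible since c < 1; so 1−α > 0. By the sharp Poincaré inequality on H^1_0 of an interval of length L, ∫(u')² ≥ (π/L)²∫u² with equality for the first sine mode sin(π(x−x₀)/L) (x₀ the left endpoint), so the inequality holds for all u iff (1−α)(π/L)² ≥ α − c, i.e. α ≤ ((π/L)² + c)/((π/L)² + 1) = (1 + c(L/π)²)/(1 + (L/π)²). (Direct route, valid since c ≤ 0: Poincaré gives c∫u² ≥ c(L/π)²∫(u')², so a(u,u) ≥ (1 + c(L/π)²)∫(u')², while ||u||_{H^1}² ≤ (1 + (L/π)²)∫(u')²; dividing yields the same α.) With (π/L)² = 4*π^2/25 and c = -1, the largest admissible constant is α = ((π/L)² + c)/((π/L)² + 1).
Simplifying, α = (-25 + 4*π^2)/(25 + 4*π^2).


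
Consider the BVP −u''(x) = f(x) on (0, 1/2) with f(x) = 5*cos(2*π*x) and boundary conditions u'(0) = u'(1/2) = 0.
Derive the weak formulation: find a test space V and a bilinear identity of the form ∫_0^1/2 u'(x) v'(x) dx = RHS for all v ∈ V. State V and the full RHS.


V = H^1(0, 1/2) (no boundary constraint on v; u is determined up to an additive constant); weak form: ∫_0^1/2 u'v' dx = ∫_0^1/2 (5*cos(2*π*x)) v dx for all v ∈ V.

Multiply both sides by a test function v and integrate from 0 to 1/2:
  ∫_0^1/2 −u''(x) v(x) dx = ∫_0^1/2 f(x) v(x) dx.
Integrate the LHS by parts once:
  ∫_0^1/2 −u'' v dx = −[u'(x) v(x)]_0^1/2 + ∫_0^1/2 u'(x) v'(x) dx.
Thus ∫_0^1/2 u'(x) v'(x) dx = ∫_0^1/2 f(x) v(x) dx + [u'(x) v(x)]_0^1/2.
Choose V so that boundary terms are either known or forced to vanish.
u has homogeneous Neumann: u'(0) = u'(1/2) = 0. So [u' v]_0^1/2 = 0·v(1/2) − 0·v(0) = 0 for any v; take V = H^1(0, 1/2).
Weak formulation: find u (satisfying any essential BC) such that ∫_0^1/2 u'(x) v'(x) dx = ∫_0^1/2 f v dx for all v ∈ V (homogeneous Neumann, so boundary terms vanish).
Substituting f(x) = 5*cos(2*π*x), the right-hand side is ∫_0^1/2 (5*cos(2*π*x)) v dx.
Compatibility check (pure Neumann): taking v ≡ 1 ∈ V gives 0 = ∫_0^1/2 f dx + (0) − (0), i.e. ∫_0^1/2 f dx must equal u'(0) − u'(1/2) = 0. Indeed ∫_0^1/2 (5*cos(2*π*x)) dx = 0, so the data are compatible. The solution is then unique only up to an additive constant (fix it e.g. by requiring ∫_0^1/2 u dx = 0).


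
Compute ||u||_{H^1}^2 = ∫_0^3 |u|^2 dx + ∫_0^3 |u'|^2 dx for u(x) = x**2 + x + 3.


||u||_{H^1}^2 = 2631/10

The H^1 norm (squared) on an interval (0, L) is
  ||u||_{H^1}^2 = ∫_0^L u(x)^2 dx + ∫_0^L u'(x)^2 dx.
Compute u'(x) = 2*x + 1.
Then u(x)^2 = x**4 + 2*x**3 + 7*x**2 + 6*x + 9 and u'(x)^2 = 4*x**2 + 4*x + 1.
Integrate each monomial from 0 to 3 using ∫_0^3 c·x^n dx = c·3^(n+1)/(n+1):
  ∫_0^3 u(x)^2 dx = ∫_0^3 (x^4 + 2*x^3 + 7*x^2 + 6*x + 9) dx. Term by term:
    ∫_0^3 x^4 dx = 243/5;  ∫_0^3 2*x^3 dx = 81/2;  ∫_0^3 7*x^2 dx = 63;
    ∫_0^3 6*x dx = 27;  ∫_0^3 9 dx = 27.
  Sum: 243/5 + 81/2 + 63 + 27 + 27 = 2061/10.
  ∫_0^3 u'(x)^2 dx = ∫_0^3 (4*x^2 + 4*x + 1) dx. Term by term:
    ∫_0^3 4*x^2 dx = 36;  ∫_0^3 4*x dx = 18;  ∫_0^3 1 dx = 3.
  Sum: 36 + 18 + 3 = 57.
Adding: ||u||_{H^1}^2 = 2061/10 + 57 = 2631/10.


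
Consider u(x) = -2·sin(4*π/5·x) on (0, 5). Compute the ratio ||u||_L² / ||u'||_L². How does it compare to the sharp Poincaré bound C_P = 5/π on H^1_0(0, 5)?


||u||_L² / ||u'||_L² = 5/(4*π) < C_P = 5/π.

u(x) = -2·sin(4*π/5·x), so u'(x) = -8*π*cos(4*π*x/5)/5.
Writing u(x) = A·sin(kπx/L) with A = -2 and k = 4, use ∫_0^L sin²(kπx/L) dx = L/2 and ∫_0^L cos²(kπx/L) dx = L/2.
u² = 4·sin²(4*π/5·x) and (u')² = 64*π^2/25·cos²(4*π/5·x), and each of sin², cos² integrates to L/2 = 5/2 over (0, 5).
∫_0^5 u² dx = 10, so ||u||_L² = sqrt(10).
∫_0^5 (u')² dx = 32*π^2/5, so ||u'||_L² = 4*sqrt(10)*π/5.
Ratio ||u||_L² / ||u'||_L² = 5/(4*π).
Sharp Poincaré constant on H^1_0(0, 5) is C_P = L/π = 5/π, achieved by sin(π/5·x).
This is the k = 4 harmonic; the ratio L/(kπ) is strictly less than C_P = L/π, consistent with the sharp inequality ||u||_L² ≤ C_P ||u'||_L².


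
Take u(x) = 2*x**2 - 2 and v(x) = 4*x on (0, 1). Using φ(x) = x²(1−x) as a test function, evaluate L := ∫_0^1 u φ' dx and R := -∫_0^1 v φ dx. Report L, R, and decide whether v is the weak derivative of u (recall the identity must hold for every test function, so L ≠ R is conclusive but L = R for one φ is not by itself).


LHS = -1/5, RHS = -1/5. Yes, v = u' weakly.

u(x) = 2*x**2 - 2, classical derivative u'(x) = 4*x.
φ(x) = x²(1−x), so φ'(x) = x*(2 - 3*x).
Note φ(0) = φ(1) = 0, so the boundary term u·φ vanishes.
LHS = ∫_0^1 u(x) φ'(x) dx = ∫_0^1 (-6*x^4 + 4*x^3 + 6*x^2 - 4*x) dx. Term by term:
  ∫_0^1 -6*x^4 dx = -6/5;  ∫_0^1 4*x^3 dx = 1;  ∫_0^1 6*x^2 dx = 2;
  ∫_0^1 -4*x dx = -2.
Sum: -6/5 + 1 + 2 − 2 = -1/5.
So LHS = -1/5.
∫_0^1 v(x) φ(x) dx = ∫_0^1 (-4*x^4 + 4*x^3) dx. Term by term:
  ∫_0^1 -4*x^4 dx = -4/5;  ∫_0^1 4*x^3 dx = 1.
Sum: -4/5 + 1 = 1/5.
So RHS = -∫_0^1 v(x) φ(x) dx = -1/5.
LHS = RHS, so the identity holds for this test φ.
Moreover u is smooth here and v(x) = u'(x) = 4*x pointwise, so the identity holds for every test function. Hence v is the weak derivative of u.


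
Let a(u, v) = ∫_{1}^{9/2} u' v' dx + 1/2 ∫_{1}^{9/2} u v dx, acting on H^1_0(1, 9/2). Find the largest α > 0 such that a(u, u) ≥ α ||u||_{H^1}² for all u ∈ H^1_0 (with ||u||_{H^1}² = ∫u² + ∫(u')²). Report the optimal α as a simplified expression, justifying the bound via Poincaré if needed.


α = (49 + 8*π^2)/(2*(4*π^2 + 49))

Coercivity of a(·,·) on H^1_0(1, 9/2) means a(u, u) ≥ α ||u||_{H^1}² for every u ∈ H^1_0.
The interval has length L = 7/2, and Poincaré/coercivity depend only on L. Here a(u, u) = ∫(u')² + (1/2)·∫u².
Here 0 < c = 1/2 < 1. The condition a(u,u) ≥ α||u||_{H^1}² reads (1−α)∫(u')² ≥ (α−c)∫u². Any admissible α is ≤ 1 (rapidly oscillating u have ∫u²/∫(u')² → 0), and α = 1 would force 0 ≥ (1−c)∫u², impossible since c < 1; so 1−α > 0. By the sharp Poincaré inequality on H^1_0 of an interval of length L, ∫(u')² ≥ (π/L)²∫u² with equality for the first sine mode sin(π(x−x₀)/L) (x₀ the left endpoint), so the inequality holds for all u iff (1−α)(π/L)² ≥ α − c, i.e. α ≤ ((π/L)² + c)/((π/L)² + 1) = (1 + c(L/π)²)/(1 + (L/π)²). With (π/L)² = 4*π^2/49 and c = 1/2, the largest admissible constant is α = ((π/L)² + c)/((π/L)² + 1).
Simplifying, α = (49 + 8*π^2)/(2*(4*π^2 + 49)).


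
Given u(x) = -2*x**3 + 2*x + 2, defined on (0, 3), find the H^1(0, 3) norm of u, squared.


||u||_{H^1}^2 = 81498/35

The H^1 norm (squared) on an interval (0, L) is
  ||u||_{H^1}^2 = ∫_0^L u(x)^2 dx + ∫_0^L u'(x)^2 dx.
Compute u'(x) = 2 - 6*x**2.
Then u(x)^2 = 4*x**6 - 8*x**4 - 8*x**3 + 4*x**2 + 8*x + 4 and u'(x)^2 = 36*x**4 - 24*x**2 + 4.
Integrate each monomial from 0 to 3 using ∫_0^3 c·x^n dx = c·3^(n+1)/(n+1):
  ∫_0^3 u(x)^2 dx = ∫_0^3 (4*x^6 - 8*x^4 - 8*x^3 + 4*x^2 + 8*x + 4) dx. Term by term:
    ∫_0^3 4*x^6 dx = 8748/7;  ∫_0^3 -8*x^4 dx = -1944/5;  ∫_0^3 -8*x^3 dx = -162;
    ∫_0^3 4*x^2 dx = 36;  ∫_0^3 8*x dx = 36;  ∫_0^3 4 dx = 12.
  Sum: 8748/7 − 1944/5 − 162 + 36 + 36 + 12 = 27402/35.
  ∫_0^3 u'(x)^2 dx = ∫_0^3 (36*x^4 - 24*x^2 + 4) dx. Term by term:
    ∫_0^3 36*x^4 dx = 8748/5;  ∫_0^3 -24*x^2 dx = -216;  ∫_0^3 4 dx = 12.
  Sum: 8748/5 − 216 + 12 = 7728/5.
Adding: ||u||_{H^1}^2 = 27402/35 + 7728/5 = 81498/35.


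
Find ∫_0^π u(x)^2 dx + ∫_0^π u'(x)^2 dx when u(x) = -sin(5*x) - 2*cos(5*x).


||u||_{H^1(0,π)}^2 = 65*π

u'(x) = 10*sin(5*x) - 5*cos(5*x).
Expand u² and (u')² and integrate term by term on (0, π), using: for integers n ≥ 1, ∫_0^π sin²(nx) dx = ∫_0^π cos²(nx) dx = π/2; for n ≠ n', ∫_0^π sin(nx)sin(n'x) dx = ∫_0^π cos(nx)cos(n'x) dx = 0; and by product-to-sum, ∫_0^π sin(nx)cos(n'x) dx = ½∫_0^π [sin((n+n')x) + sin((n−n')x)] dx, which is 0 when n+n' is even and 2n/(n²−n'²) when n+n' is odd (it need not vanish on (0, π)).
  u² squared terms: (-1)²·∫sin(5x)² dx = 1·π/2 = π/2;  (-2)²·∫cos(5x)² dx = 4·π/2 = 2*π.
  u² cross terms: 2·(-1)·(-2)·∫sin(5x)·cos(5x) dx = 4·(0) = 0.
  So ∫_0^π u² dx = π/2 + 2*π + 0 = 5*π/2.
  (u')² squared terms: (-5)²·∫cos(5x)² dx = 25·π/2 = 25*π/2;  (10)²·∫sin(5x)² dx = 100·π/2 = 50*π.
  (u')² cross terms: 2·(-5)·(10)·∫cos(5x)·sin(5x) dx = -100·(0) = 0.
  So ∫_0^π (u')² dx = 25*π/2 + 50*π + 0 = 125*π/2.
||u||_{H^1}^2 = (5*π/2) + (125*π/2) = 65*π.


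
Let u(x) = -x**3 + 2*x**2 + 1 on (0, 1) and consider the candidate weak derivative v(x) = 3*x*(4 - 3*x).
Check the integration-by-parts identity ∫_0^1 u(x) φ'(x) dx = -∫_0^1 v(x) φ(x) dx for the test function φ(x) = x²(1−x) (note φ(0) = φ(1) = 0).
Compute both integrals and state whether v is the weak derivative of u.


LHS = -1/10, RHS = -3/10. No, v is not the weak derivative of u.

u(x) = -x**3 + 2*x**2 + 1, classical derivative u'(x) = -3*x**2 + 4*x.
φ(x) = x²(1−x), so φ'(x) = x*(2 - 3*x).
Note φ(0) = φ(1) = 0, so the boundary term u·φ vanishes.
LHS = ∫_0^1 u(x) φ'(x) dx = ∫_0^1 (3*x^5 - 8*x^4 + 4*x^3 - 3*x^2 + 2*x) dx. Term by term:
  ∫_0^1 3*x^5 dx = 1/2;  ∫_0^1 -8*x^4 dx = -8/5;  ∫_0^1 4*x^3 dx = 1;
  ∫_0^1 -3*x^2 dx = -1;  ∫_0^1 2*x dx = 1.
Sum: 1/2 − 8/5 + 1 − 1 + 1 = -1/10.
So LHS = -1/10.
∫_0^1 v(x) φ(x) dx = ∫_0^1 (9*x^5 - 21*x^4 + 12*x^3) dx. Term by term:
  ∫_0^1 9*x^5 dx = 3/2;  ∫_0^1 -21*x^4 dx = -21/5;  ∫_0^1 12*x^3 dx = 3.
Sum: 3/2 − 21/5 + 3 = 3/10.
So RHS = -∫_0^1 v(x) φ(x) dx = -3/10.
LHS − RHS = 1/5 ≠ 0, so the identity fails.
(For a valid weak derivative the identity must hold for EVERY test function, in particular this one. The failure shows v is NOT the weak derivative of u.)
Correct weak derivative would be u'(x) = -3*x**2 + 4*x.


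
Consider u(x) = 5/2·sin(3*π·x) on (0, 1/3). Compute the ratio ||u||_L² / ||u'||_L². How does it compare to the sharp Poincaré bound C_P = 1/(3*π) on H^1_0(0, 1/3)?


||u||_L² / ||u'||_L² = 1/(3*π) = C_P.

u(x) = 5/2·sin(3*π·x), so u'(x) = 15*π*cos(3*π*x)/2.
Writing u(x) = A·sin(kπx/L) with A = 5/2 and k = 1, use ∫_0^L sin²(kπx/L) dx = L/2 and ∫_0^L cos²(kπx/L) dx = L/2.
u² = 25/4·sin²(3*π·x) and (u')² = 225*π^2/4·cos²(3*π·x), and each of sin², cos² integrates to L/2 = 1/6 over (0, 1/3).
∫_0^1/3 u² dx = 25/24, so ||u||_L² = 5*sqrt(6)/12.
∫_0^1/3 (u')² dx = 75*π^2/8, so ||u'||_L² = 5*sqrt(6)*π/4.
Ratio ||u||_L² / ||u'||_L² = 1/(3*π).
Sharp Poincaré constant on H^1_0(0, 1/3) is C_P = L/π = 1/(3*π), achieved by sin(3*π·x).
This is the k = 1 eigenfunction (up to amplitude), so the ratio equals the sharp Poincaré constant exactly.


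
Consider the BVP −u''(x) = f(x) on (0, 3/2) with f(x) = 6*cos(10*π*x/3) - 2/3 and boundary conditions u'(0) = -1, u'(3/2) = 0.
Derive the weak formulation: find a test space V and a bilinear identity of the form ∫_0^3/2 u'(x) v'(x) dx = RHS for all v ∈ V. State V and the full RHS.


V = H^1(0, 3/2) (v unrestricted at boundary; u is determined up to an additive constant); weak form: ∫_0^3/2 u'v' dx = ∫_0^3/2 (6*cos(10*π*x/3) - 2/3) v dx + v(0) for all v ∈ V.

Multiply both sides by a test function v and integrate from 0 to 3/2:
  ∫_0^3/2 −u''(x) v(x) dx = ∫_0^3/2 f(x) v(x) dx.
Integrate the LHS by parts once:
  ∫_0^3/2 −u'' v dx = −[u'(x) v(x)]_0^3/2 + ∫_0^3/2 u'(x) v'(x) dx.
Thus ∫_0^3/2 u'(x) v'(x) dx = ∫_0^3/2 f(x) v(x) dx + [u'(x) v(x)]_0^3/2.
Choose V so that boundary terms are either known or forced to vanish.
u has inhomogeneous Neumann u'(0) = -1, u'(3/2) = 0. [u' v]_0^3/2 = (0)·v(3/2) − (-1)·v(0) = v(0). Take V = H^1(0, 3/2); boundary term becomes part of RHS.
Weak formulation: find u (satisfying any essential BC) such that ∫_0^3/2 u'(x) v'(x) dx = ∫_0^3/2 f v dx + v(0) for all v ∈ V (Neumann data are natural BCs: they enter the RHS as boundary terms).
Substituting f(x) = 6*cos(10*π*x/3) - 2/3, the right-hand side is ∫_0^3/2 (6*cos(10*π*x/3) - 2/3) v dx + v(0).
Compatibility check (pure Neumann): taking v ≡ 1 ∈ V gives 0 = ∫_0^3/2 f dx + (0) − (-1), i.e. ∫_0^3/2 f dx must equal u'(0) − u'(3/2) = -1. Indeed ∫_0^3/2 (6*cos(10*π*x/3) - 2/3) dx = -1, so the data are compatible. The solution is then unique only up to an additive constant (fix it e.g. by requiring ∫_0^3/2 u dx = 0).


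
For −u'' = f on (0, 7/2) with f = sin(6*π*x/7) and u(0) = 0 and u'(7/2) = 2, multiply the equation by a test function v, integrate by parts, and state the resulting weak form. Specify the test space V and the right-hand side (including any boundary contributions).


V = {v ∈ H^1(0, 7/2) : v(0) = 0} (test functions vanish at x = 0 where u is specified); weak form: ∫_0^7/2 u'v' dx = ∫_0^7/2 (sin(6*π*x/7)) v dx + 2·v(7/2) for all v ∈ V.

Multiply both sides by a test function v and integrate from 0 to 7/2:
  ∫_0^7/2 −u''(x) v(x) dx = ∫_0^7/2 f(x) v(x) dx.
Integrate the LHS by parts once:
  ∫_0^7/2 −u'' v dx = −[u'(x) v(x)]_0^7/2 + ∫_0^7/2 u'(x) v'(x) dx.
Thus ∫_0^7/2 u'(x) v'(x) dx = ∫_0^7/2 f(x) v(x) dx + [u'(x) v(x)]_0^7/2.
Choose V so that boundary terms are either known or forced to vanish.
Mixed BC: u(0) = 0 (Dirichlet) and u'(7/2) = 2 (Neumann). Define V = {v ∈ H^1(0, 7/2) : v(0) = 0}. Then [u' v]_0^7/2 = u'(7/2)·v(7/2) − u'(0)·0 = 2·v(7/2).
Weak formulation: find u (satisfying any essential BC) such that ∫_0^7/2 u'(x) v'(x) dx = ∫_0^7/2 f v dx + 2·v(7/2) for all v ∈ V (Dirichlet at 0 absorbed into V; Neumann datum at x = 7/2 contributes the boundary term).
Substituting f(x) = sin(6*π*x/7), the right-hand side is ∫_0^7/2 (sin(6*π*x/7)) v dx + 2·v(7/2).


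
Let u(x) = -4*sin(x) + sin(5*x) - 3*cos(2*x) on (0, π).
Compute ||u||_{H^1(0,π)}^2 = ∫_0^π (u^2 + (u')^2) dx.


||u||_{H^1(0,π)}^2 = -660/7 + 103*π/2

u'(x) = 6*sin(2*x) - 4*cos(x) + 5*cos(5*x).
Expand u² and (u')² and integrate term by term on (0, π), using: for integers n ≥ 1, ∫_0^π sin²(nx) dx = ∫_0^π cos²(nx) dx = π/2; for n ≠ n', ∫_0^π sin(nx)sin(n'x) dx = ∫_0^π cos(nx)cos(n'x) dx = 0; and by product-to-sum, ∫_0^π sin(nx)cos(n'x) dx = ½∫_0^π [sin((n+n')x) + sin((n−n')x)] dx, which is 0 when n+n' is even and 2n/(n²−n'²) when n+n' is odd (it need not vanish on (0, π)).
  u² squared terms: (-4)²·∫sin(x)² dx = 16·π/2 = 8*π;  (-3)²·∫cos(2x)² dx = 9·π/2 = 9*π/2;  (1)²·∫sin(5x)² dx = 1·π/2 = π/2.
  u² cross terms: 2·(-4)·(-3)·∫sin(x)·cos(2x) dx = 24·(-2/3) = -16;  2·(-4)·(1)·∫sin(x)·sin(5x) dx = -8·(0) = 0;  2·(-3)·(1)·∫cos(2x)·sin(5x) dx = -6·(10/21) = -20/7.
  So ∫_0^π u² dx = 8*π + 9*π/2 + π/2 − 16 + 0 − 20/7 = -132/7 + 13*π.
  (u')² squared terms: (-4)²·∫cos(x)² dx = 16·π/2 = 8*π;  (5)²·∫cos(5x)² dx = 25·π/2 = 25*π/2;  (6)²·∫sin(2x)² dx = 36·π/2 = 18*π.
  (u')² cross terms: 2·(-4)·(5)·∫cos(x)·cos(5x) dx = -40·(0) = 0;  2·(-4)·(6)·∫cos(x)·sin(2x) dx = -48·(4/3) = -64;  2·(5)·(6)·∫cos(5x)·sin(2x) dx = 60·(-4/21) = -80/7.
  So ∫_0^π (u')² dx = 8*π + 25*π/2 + 18*π + 0 − 64 − 80/7 = -528/7 + 77*π/2.
||u||_{H^1}^2 = (-132/7 + 13*π) + (-528/7 + 77*π/2) = -660/7 + 103*π/2.


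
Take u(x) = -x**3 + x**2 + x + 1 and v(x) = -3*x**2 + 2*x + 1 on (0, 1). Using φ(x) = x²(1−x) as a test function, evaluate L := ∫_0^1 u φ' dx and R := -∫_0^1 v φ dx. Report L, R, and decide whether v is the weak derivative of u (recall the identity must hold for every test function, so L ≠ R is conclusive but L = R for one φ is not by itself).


LHS = -1/12, RHS = -1/12. Yes, v = u' weakly.

u(x) = -x**3 + x**2 + x + 1, classical derivative u'(x) = -3*x**2 + 2*x + 1.
φ(x) = x²(1−x), so φ'(x) = x*(2 - 3*x).
Note φ(0) = φ(1) = 0, so the boundary term u·φ vanishes.
LHS = ∫_0^1 u(x) φ'(x) dx = ∫_0^1 (3*x^5 - 5*x^4 - x^3 - x^2 + 2*x) dx. Term by term:
  ∫_0^1 3*x^5 dx = 1/2;  ∫_0^1 -5*x^4 dx = -1;  ∫_0^1 -x^3 dx = -1/4;
  ∫_0^1 -x^2 dx = -1/3;  ∫_0^1 2*x dx = 1.
Sum: 1/2 − 1 − 1/4 − 1/3 + 1 = -1/12.
So LHS = -1/12.
∫_0^1 v(x) φ(x) dx = ∫_0^1 (3*x^5 - 5*x^4 + x^3 + x^2) dx. Term by term:
  ∫_0^1 3*x^5 dx = 1/2;  ∫_0^1 -5*x^4 dx = -1;  ∫_0^1 x^3 dx = 1/4;
  ∫_0^1 x^2 dx = 1/3.
Sum: 1/2 − 1 + 1/4 + 1/3 = 1/12.
So RHS = -∫_0^1 v(x) φ(x) dx = -1/12.
LHS = RHS, so the identity holds for this test φ.
Moreover u is smooth here and v(x) = u'(x) = -3*x**2 + 2*x + 1 pointwise, so the identity holds for every test function. Hence v is the weak derivative of u.


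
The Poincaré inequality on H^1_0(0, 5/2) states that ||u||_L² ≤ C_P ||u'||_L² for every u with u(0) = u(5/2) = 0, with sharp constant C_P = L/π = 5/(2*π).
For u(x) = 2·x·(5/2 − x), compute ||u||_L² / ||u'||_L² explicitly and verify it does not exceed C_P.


||u||_L² / ||u'||_L² = sqrt(10)/4 < C_P = 5/(2*π).

u(x) = 2·x·(5/2 − x), so u'(x) = 5 - 4*x.
u(x) = 2·x·(5/2 − x) vanishes at x = 0 and x = 5/2, so u ∈ H^1_0(0, 5/2). Differentiate via the product rule and integrate the resulting polynomials term by term.
  ∫_0^5/2 u² dx = ∫_0^5/2 (4*x^4 - 20*x^3 + 25*x^2) dx. Term by term:
    ∫_0^5/2 4*x^4 dx = 625/8;  ∫_0^5/2 -20*x^3 dx = -3125/16;  ∫_0^5/2 25*x^2 dx = 3125/24.
  Sum: 625/8 − 3125/16 + 3125/24 = 625/48.
  ∫_0^5/2 (u')² dx = ∫_0^5/2 (16*x^2 - 40*x + 25) dx. Term by term:
    ∫_0^5/2 16*x^2 dx = 250/3;  ∫_0^5/2 -40*x dx = -125;  ∫_0^5/2 25 dx = 125/2.
  Sum: 250/3 − 125 + 125/2 = 125/6.
∫_0^5/2 u² dx = 625/48, so ||u||_L² = 25*sqrt(3)/12.
∫_0^5/2 (u')² dx = 125/6, so ||u'||_L² = 5*sqrt(30)/6.
Ratio ||u||_L² / ||u'||_L² = sqrt(10)/4.
Sharp Poincaré constant on H^1_0(0, 5/2) is C_P = L/π = 5/(2*π), achieved by sin(2*π/5·x).
A polynomial bump cannot attain the sharp Poincaré constant (only the first sine eigenfunction does), so the ratio is strictly less than C_P, consistent with ||u||_L² ≤ C_P ||u'||_L².


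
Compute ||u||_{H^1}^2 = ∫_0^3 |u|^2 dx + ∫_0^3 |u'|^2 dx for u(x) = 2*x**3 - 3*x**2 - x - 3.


||u||_{H^1}^2 = 49197/70

The H^1 norm (squared) on an interval (0, L) is
  ||u||_{H^1}^2 = ∫_0^L u(x)^2 dx + ∫_0^L u'(x)^2 dx.
Compute u'(x) = 6*x**2 - 6*x - 1.
Then u(x)^2 = 4*x**6 - 12*x**5 + 5*x**4 - 6*x**3 + 19*x**2 + 6*x + 9 and u'(x)^2 = 36*x**4 - 72*x**3 + 24*x**2 + 12*x + 1.
Integrate each monomial from 0 to 3 using ∫_0^3 c·x^n dx = c·3^(n+1)/(n+1):
  ∫_0^3 u(x)^2 dx = ∫_0^3 (4*x^6 - 12*x^5 + 5*x^4 - 6*x^3 + 19*x^2 + 6*x + 9) dx. Term by term:
    ∫_0^3 4*x^6 dx = 8748/7;  ∫_0^3 -12*x^5 dx = -1458;  ∫_0^3 5*x^4 dx = 243;
    ∫_0^3 -6*x^3 dx = -243/2;  ∫_0^3 19*x^2 dx = 171;  ∫_0^3 6*x dx = 27;
    ∫_0^3 9 dx = 27.
  Sum: 8748/7 − 1458 + 243 − 243/2 + 171 + 27 + 27 = 1935/14.
  ∫_0^3 u'(x)^2 dx = ∫_0^3 (36*x^4 - 72*x^3 + 24*x^2 + 12*x + 1) dx. Term by term:
    ∫_0^3 36*x^4 dx = 8748/5;  ∫_0^3 -72*x^3 dx = -1458;  ∫_0^3 24*x^2 dx = 216;
    ∫_0^3 12*x dx = 54;  ∫_0^3 1 dx = 3.
  Sum: 8748/5 − 1458 + 216 + 54 + 3 = 2823/5.
Adding: ||u||_{H^1}^2 = 1935/14 + 2823/5 = 49197/70.


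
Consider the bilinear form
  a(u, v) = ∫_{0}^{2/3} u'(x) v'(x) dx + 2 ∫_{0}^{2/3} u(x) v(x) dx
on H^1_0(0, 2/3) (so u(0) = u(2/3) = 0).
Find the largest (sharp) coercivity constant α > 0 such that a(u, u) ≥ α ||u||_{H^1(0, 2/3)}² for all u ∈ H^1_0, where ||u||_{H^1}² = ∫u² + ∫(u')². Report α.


α = 1

Coercivity of a(·,·) on H^1_0(0, 2/3) means a(u, u) ≥ α ||u||_{H^1}² for every u ∈ H^1_0.
The interval has length L = 2/3, and Poincaré/coercivity depend only on L. Here a(u, u) = ∫(u')² + (2)·∫u².
Here c = 2 ≥ 1, so a(u,u) = ∫(u')² + c∫u² ≥ ∫(u')² + ∫u² = ||u||_{H^1}², i.e. α = 1 works. No larger α is possible: a(u,u) ≥ α||u||_{H^1}² means (1−α)∫(u')² ≥ (α−c)∫u², and for the modes u_n = sin(nπ(x−x₀)/L) (x₀ the left endpoint) one has ∫u_n²/∫(u_n')² = (L/(nπ))² → 0, so a(u_n,u_n)/||u_n||_{H^1}² → 1. Hence the optimal constant is α = 1.
Therefore α = 1.


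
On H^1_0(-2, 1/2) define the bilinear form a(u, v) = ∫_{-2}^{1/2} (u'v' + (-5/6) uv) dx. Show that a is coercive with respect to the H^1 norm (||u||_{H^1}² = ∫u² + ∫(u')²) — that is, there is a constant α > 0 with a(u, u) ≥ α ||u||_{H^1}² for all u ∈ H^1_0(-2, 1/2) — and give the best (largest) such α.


α = (-125 + 24*π^2)/(6*(25 + 4*π^2))

Coercivity of a(·,·) on H^1_0(-2, 1/2) means a(u, u) ≥ α ||u||_{H^1}² for every u ∈ H^1_0.
The interval has length L = 5/2, and Poincaré/coercivity depend only on L. Here a(u, u) = ∫(u')² + (-5/6)·∫u².
Here c = -5/6 < 0 with |c| < (π/L)² = 4*π^2/25, so coercivity still holds. The condition a(u,u) ≥ α||u||_{H^1}² reads (1−α)∫(u')² ≥ (α−c)∫u². Any admissible α is ≤ 1 (rapidly oscillating u have ∫u²/∫(u')² → 0), and α = 1 would force 0 ≥ (1−c)∫u², impossible since c < 1; so 1−α > 0. By the sharp Poincaré inequality on H^1_0 of an interval of length L, ∫(u')² ≥ (π/L)²∫u² with equality for the first sine mode sin(π(x−x₀)/L) (x₀ the left endpoint), so the inequality holds for all u iff (1−α)(π/L)² ≥ α − c, i.e. α ≤ ((π/L)² + c)/((π/L)² + 1) = (1 + c(L/π)²)/(1 + (L/π)²). (Direct route, valid since c ≤ 0: Poincaré gives c∫u² ≥ c(L/π)²∫(u')², so a(u,u) ≥ (1 + c(L/π)²)∫(u')², while ||u||_{H^1}² ≤ (1 + (L/π)²)∫(u')²; dividing yields the same α.) With (π/L)² = 4*π^2/25 and c = -5/6, the largest admissible constant is α = ((π/L)² + c)/((π/L)² + 1).
Simplifying, α = (-125 + 24*π^2)/(6*(25 + 4*π^2)).
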